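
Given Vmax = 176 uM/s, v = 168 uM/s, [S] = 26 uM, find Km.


Km = [S] * (Vmax - v) / v
Km = 26 * (176 - 168) / 168
Km = 1.2381 uM

1.2381 uM


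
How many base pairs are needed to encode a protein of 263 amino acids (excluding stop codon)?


Each amino acid = 1 codon = 3 bp
bp = 263 * 3 = 789 bp

789 bp


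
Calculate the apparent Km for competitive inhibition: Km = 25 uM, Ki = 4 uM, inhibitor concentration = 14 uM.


Km_app = Km * (1 + [I]/Ki)
Km_app = 25 * (1 + 14/4)
Km_app = 112.5 uM

112.5 uM


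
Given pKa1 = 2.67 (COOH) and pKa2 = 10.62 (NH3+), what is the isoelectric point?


pI = (pKa1 + pKa2) / 2
pI = (2.67 + 10.62) / 2
pI = 6.645

6.645


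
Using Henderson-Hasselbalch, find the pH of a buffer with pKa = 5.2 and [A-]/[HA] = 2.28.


pH = pKa + log10([A-]/[HA])
pH = 5.2 + log10(2.28)
pH = 5.5579

5.5579


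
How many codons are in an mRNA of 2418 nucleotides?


codons = nucleotides / 3
codons = 2418 / 3 = 806

806


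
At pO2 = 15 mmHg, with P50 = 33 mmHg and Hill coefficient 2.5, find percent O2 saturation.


Y = pO2^n / (P50^n + pO2^n)
Y = 15^2.5 / (33^2.5 + 15^2.5)
Y = 12.23%

12.23%


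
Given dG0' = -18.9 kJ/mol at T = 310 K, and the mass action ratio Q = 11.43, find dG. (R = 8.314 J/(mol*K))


dG = dG0' + RT * ln(Q) / 1000
dG = -18.9 + 8.314 * 310 * ln(11.43) / 1000
dG = -12.621 kJ/mol

-12.621 kJ/mol


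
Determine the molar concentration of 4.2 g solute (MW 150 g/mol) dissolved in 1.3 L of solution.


C = (mass / MW) / volume
C = (4.2 / 150) / 1.3
C = 0.0215 M

0.0215 M


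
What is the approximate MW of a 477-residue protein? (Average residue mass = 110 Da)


MW = n_residues * 110 Da
MW = 477 * 110
MW = 52470 Da

52470 Da


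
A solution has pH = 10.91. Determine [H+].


[H+] = 10^(-pH)
[H+] = 10^(-10.91)
[H+] = 1.230e-11 M

1.230e-11 M


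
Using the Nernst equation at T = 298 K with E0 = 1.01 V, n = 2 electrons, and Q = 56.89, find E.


E = E0 - (RT/nF) * ln(Q)
E = 1.01 - (8.314 * 298 / (2 * 96485)) * ln(56.89)
E = 0.9581 V

0.9581 V


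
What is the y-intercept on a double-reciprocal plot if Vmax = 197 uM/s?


y-intercept = 1/Vmax
= 1/197
= 0.0051 s/uM

0.0051 s/uM


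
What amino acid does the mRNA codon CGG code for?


Standard genetic code lookup.
Codon CGG -> Arg

Arg


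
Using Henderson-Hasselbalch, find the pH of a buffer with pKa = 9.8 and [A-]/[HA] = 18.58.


pH = pKa + log10([A-]/[HA])
pH = 9.8 + log10(18.58)
pH = 11.069

11.069


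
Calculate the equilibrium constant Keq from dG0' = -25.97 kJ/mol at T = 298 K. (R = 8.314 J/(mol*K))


Keq = exp(-dG0 * 1000 / (R * T))
Keq = exp(-(-25.97) * 1000 / (8.314 * 298))
Keq = 35668.9715

35668.9715


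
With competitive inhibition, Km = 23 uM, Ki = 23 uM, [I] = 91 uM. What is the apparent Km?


Km_app = Km * (1 + [I]/Ki)
Km_app = 23 * (1 + 91/23)
Km_app = 114.0 uM

114.0 uM


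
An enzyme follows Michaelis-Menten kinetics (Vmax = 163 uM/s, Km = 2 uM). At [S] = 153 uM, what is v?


v = Vmax * [S] / (Km + [S])
v = 163 * 153 / (2 + 153)
v = 160.8968 uM/s

160.8968 uM/s


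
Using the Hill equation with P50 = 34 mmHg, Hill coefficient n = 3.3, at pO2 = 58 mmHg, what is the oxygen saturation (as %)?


Y = pO2^n / (P50^n + pO2^n)
Y = 58^3.3 / (34^3.3 + 58^3.3)
Y = 85.35%

85.35%


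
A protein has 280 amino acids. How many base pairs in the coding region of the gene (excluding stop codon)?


Each amino acid = 1 codon = 3 bp
bp = 280 * 3 = 840 bp

840 bp


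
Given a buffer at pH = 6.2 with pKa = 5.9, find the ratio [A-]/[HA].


[A-]/[HA] = 10^(pH - pKa)
= 10^(6.2 - 5.9)
= 1.9953

1.9953


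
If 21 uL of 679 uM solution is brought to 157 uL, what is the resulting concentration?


C2 = C1 * V1 / V2
C2 = 679 * 21 / 157
C2 = 90.8217 uM

90.8217 uM


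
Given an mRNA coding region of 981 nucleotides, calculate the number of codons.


codons = nucleotides / 3
codons = 981 / 3 = 327

327


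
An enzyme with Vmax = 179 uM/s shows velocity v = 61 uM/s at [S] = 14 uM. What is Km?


Km = [S] * (Vmax - v) / v
Km = 14 * (179 - 61) / 61
Km = 27.082 uM

27.082 uM


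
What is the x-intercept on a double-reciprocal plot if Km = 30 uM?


x-intercept = -1/Km
= -1/30
= -0.0333 1/uM

-0.0333 1/uM


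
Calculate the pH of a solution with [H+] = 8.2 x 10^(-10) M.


pH = -log10([H+])
pH = -log10(8.2 x 10^(-10))
pH = 9.0862

9.0862


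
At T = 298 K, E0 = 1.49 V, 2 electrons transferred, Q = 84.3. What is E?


E = E0 - (RT/nF) * ln(Q)
E = 1.49 - (8.314 * 298 / (2 * 96485)) * ln(84.3)
E = 1.4331 V

1.4331 V


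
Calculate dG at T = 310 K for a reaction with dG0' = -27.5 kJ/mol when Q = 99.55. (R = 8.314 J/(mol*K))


dG = dG0' + RT * ln(Q) / 1000
dG = -27.5 + 8.314 * 310 * ln(99.55) / 1000
dG = -15.6425 kJ/mol

-15.6425 kJ/mol


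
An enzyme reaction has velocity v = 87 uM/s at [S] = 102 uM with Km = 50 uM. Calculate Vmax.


Vmax = v * (Km + [S]) / [S]
Vmax = 87 * (50 + 102) / 102
Vmax = 129.6471 uM/s

129.6471 uM/s


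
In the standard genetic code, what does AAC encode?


Standard genetic code lookup.
Codon AAC -> Asn

Asn


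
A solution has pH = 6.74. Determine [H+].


[H+] = 10^(-pH)
[H+] = 10^(-6.74)
[H+] = 1.820e-07 M

1.820e-07 M


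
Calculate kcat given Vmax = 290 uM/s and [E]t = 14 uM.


kcat = Vmax / [E]t
kcat = 290 / 14
kcat = 20.7143 s^-1

20.7143 s^-1


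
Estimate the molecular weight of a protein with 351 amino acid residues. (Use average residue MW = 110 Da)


MW = n_residues * 110 Da
MW = 351 * 110
MW = 38610 Da

38610 Da


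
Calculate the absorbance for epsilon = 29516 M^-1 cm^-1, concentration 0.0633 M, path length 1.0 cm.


A = epsilon * c * l
A = 29516 * 0.0633 * 1.0
A = 1868.3628

1868.3628


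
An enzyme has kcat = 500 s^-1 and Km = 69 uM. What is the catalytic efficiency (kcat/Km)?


Catalytic efficiency = kcat / Km
= 500 / 69
= 7.2464 uM^-1*s^-1

7.2464 uM^-1*s^-1


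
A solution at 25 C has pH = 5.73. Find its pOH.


pOH = 14 - pH
pOH = 14 - 5.73
pOH = 8.27

8.27


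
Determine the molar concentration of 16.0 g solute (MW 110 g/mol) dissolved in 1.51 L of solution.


C = (mass / MW) / volume
C = (16.0 / 110) / 1.51
C = 0.0963 M

0.0963 M


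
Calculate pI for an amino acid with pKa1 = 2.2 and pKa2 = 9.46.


pI = (pKa1 + pKa2) / 2
pI = (2.2 + 9.46) / 2
pI = 5.83

5.83


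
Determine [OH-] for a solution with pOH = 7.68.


[OH-] = 10^(-pOH)
[OH-] = 10^(-7.68)
[OH-] = 2.089e-08 M

2.089e-08 M


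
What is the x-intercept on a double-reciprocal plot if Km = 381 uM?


x-intercept = -1/Km
= -1/381
= -0.0026 1/uM

-0.0026 1/uM


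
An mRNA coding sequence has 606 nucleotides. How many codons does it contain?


codons = nucleotides / 3
codons = 606 / 3 = 202

202


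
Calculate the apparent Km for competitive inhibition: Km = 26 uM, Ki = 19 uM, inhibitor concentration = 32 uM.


Km_app = Km * (1 + [I]/Ki)
Km_app = 26 * (1 + 32/19)
Km_app = 69.7895 uM

69.7895 uM


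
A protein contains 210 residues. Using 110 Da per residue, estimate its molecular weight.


MW = n_residues * 110 Da
MW = 210 * 110
MW = 23100 Da

23100 Da


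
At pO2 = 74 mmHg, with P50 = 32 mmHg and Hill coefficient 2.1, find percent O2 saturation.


Y = pO2^n / (P50^n + pO2^n)
Y = 74^2.1 / (32^2.1 + 74^2.1)
Y = 85.33%

85.33%


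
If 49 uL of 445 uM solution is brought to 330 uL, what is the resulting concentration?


C2 = C1 * V1 / V2
C2 = 445 * 49 / 330
C2 = 66.0758 uM

66.0758 uM


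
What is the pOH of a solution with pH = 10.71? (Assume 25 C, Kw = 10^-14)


pOH = 14 - pH
pOH = 14 - 10.71
pOH = 3.29

3.29


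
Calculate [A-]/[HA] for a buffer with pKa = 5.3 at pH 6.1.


[A-]/[HA] = 10^(pH - pKa)
= 10^(6.1 - 5.3)
= 6.3096

6.3096


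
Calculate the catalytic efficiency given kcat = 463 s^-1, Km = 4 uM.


Catalytic efficiency = kcat / Km
= 463 / 4
= 115.75 uM^-1*s^-1

115.75 uM^-1*s^-1


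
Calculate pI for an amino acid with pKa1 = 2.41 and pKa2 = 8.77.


pI = (pKa1 + pKa2) / 2
pI = (2.41 + 8.77) / 2
pI = 5.59

5.59


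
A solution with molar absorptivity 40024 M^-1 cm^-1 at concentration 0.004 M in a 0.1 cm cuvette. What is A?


A = epsilon * c * l
A = 40024 * 0.004 * 0.1
A = 16.0096

16.0096


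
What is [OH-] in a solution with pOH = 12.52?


[OH-] = 10^(-pOH)
[OH-] = 10^(-12.52)
[OH-] = 3.020e-13 M

3.020e-13 M


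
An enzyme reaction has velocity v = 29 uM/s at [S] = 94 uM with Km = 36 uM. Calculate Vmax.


Vmax = v * (Km + [S]) / [S]
Vmax = 29 * (36 + 94) / 94
Vmax = 40.1064 uM/s

40.1064 uM/s


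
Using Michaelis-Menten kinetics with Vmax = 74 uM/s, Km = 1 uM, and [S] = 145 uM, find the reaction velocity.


v = Vmax * [S] / (Km + [S])
v = 74 * 145 / (1 + 145)
v = 73.4932 uM/s

73.4932 uM/s


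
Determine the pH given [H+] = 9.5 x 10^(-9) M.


pH = -log10([H+])
pH = -log10(9.5 x 10^(-9))
pH = 8.0223

8.0223


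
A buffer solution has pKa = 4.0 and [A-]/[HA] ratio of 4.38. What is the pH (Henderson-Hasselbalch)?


pH = pKa + log10([A-]/[HA])
pH = 4.0 + log10(4.38)
pH = 4.6415

4.6415


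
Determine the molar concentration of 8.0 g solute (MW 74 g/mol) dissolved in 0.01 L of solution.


C = (mass / MW) / volume
C = (8.0 / 74) / 0.01
C = 10.8108 M

10.8108 M


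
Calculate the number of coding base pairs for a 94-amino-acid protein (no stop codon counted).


Each amino acid = 1 codon = 3 bp
bp = 94 * 3 = 282 bp

282 bp


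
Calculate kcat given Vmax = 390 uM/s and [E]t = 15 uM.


kcat = Vmax / [E]t
kcat = 390 / 15
kcat = 26.0 s^-1

26.0 s^-1


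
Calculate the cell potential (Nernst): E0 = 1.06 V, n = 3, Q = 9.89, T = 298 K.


E = E0 - (RT/nF) * ln(Q)
E = 1.06 - (8.314 * 298 / (3 * 96485)) * ln(9.89)
E = 1.0404 V

1.0404 V


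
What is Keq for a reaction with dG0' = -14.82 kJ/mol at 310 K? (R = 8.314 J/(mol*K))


Keq = exp(-dG0 * 1000 / (R * T))
Keq = exp(-(-14.82) * 1000 / (8.314 * 310))
Keq = 314.2266

314.2266


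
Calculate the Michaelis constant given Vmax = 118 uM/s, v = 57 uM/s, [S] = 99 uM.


Km = [S] * (Vmax - v) / v
Km = 99 * (118 - 57) / 57
Km = 105.9474 uM

105.9474 uM


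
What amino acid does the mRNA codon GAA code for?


Standard genetic code lookup.
Codon GAA -> Glu

Glu


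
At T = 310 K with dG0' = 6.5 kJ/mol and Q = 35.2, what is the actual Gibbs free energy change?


dG = dG0' + RT * ln(Q) / 1000
dG = 6.5 + 8.314 * 310 * ln(35.2) / 1000
dG = 15.678 kJ/mol

15.678 kJ/mol


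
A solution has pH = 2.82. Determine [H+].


[H+] = 10^(-pH)
[H+] = 10^(-2.82)
[H+] = 0.0015 M

0.0015 M


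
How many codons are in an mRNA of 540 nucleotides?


codons = nucleotides / 3
codons = 540 / 3 = 180

180


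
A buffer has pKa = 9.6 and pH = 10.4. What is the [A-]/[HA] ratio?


[A-]/[HA] = 10^(pH - pKa)
= 10^(10.4 - 9.6)
= 6.3096

6.3096


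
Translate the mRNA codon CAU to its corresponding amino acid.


Standard genetic code lookup.
Codon CAU -> His

His


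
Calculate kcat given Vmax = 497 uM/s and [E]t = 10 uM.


kcat = Vmax / [E]t
kcat = 497 / 10
kcat = 49.7 s^-1

49.7 s^-1


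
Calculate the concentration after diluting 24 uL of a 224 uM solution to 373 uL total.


C2 = C1 * V1 / V2
C2 = 224 * 24 / 373
C2 = 14.4129 uM

14.4129 uM


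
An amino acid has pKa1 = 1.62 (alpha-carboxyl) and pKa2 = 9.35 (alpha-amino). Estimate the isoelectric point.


pI = (pKa1 + pKa2) / 2
pI = (1.62 + 9.35) / 2
pI = 5.485

5.485


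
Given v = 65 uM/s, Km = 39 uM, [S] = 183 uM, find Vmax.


Vmax = v * (Km + [S]) / [S]
Vmax = 65 * (39 + 183) / 183
Vmax = 78.8525 uM/s

78.8525 uM/s


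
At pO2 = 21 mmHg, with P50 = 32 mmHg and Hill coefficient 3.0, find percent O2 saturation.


Y = pO2^n / (P50^n + pO2^n)
Y = 21^3.0 / (32^3.0 + 21^3.0)
Y = 22.03%

22.03%


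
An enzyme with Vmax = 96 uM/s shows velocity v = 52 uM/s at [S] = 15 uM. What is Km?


Km = [S] * (Vmax - v) / v
Km = 15 * (96 - 52) / 52
Km = 12.6923 uM

12.6923 uM


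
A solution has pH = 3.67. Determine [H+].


[H+] = 10^(-pH)
[H+] = 10^(-3.67)
[H+] = 2.138e-04 M

2.138e-04 M


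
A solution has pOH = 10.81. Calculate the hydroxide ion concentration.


[OH-] = 10^(-pOH)
[OH-] = 10^(-10.81)
[OH-] = 1.549e-11 M

1.549e-11 M


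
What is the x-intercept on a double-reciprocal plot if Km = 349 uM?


x-intercept = -1/Km
= -1/349
= -0.0029 1/uM

-0.0029 1/uM


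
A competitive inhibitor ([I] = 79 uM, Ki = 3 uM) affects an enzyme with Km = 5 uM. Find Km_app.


Km_app = Km * (1 + [I]/Ki)
Km_app = 5 * (1 + 79/3)
Km_app = 136.6667 uM

136.6667 uM


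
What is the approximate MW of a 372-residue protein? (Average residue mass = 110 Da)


MW = n_residues * 110 Da
MW = 372 * 110
MW = 40920 Da

40920 Da


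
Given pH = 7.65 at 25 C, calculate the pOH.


pOH = 14 - pH
pOH = 14 - 7.65
pOH = 6.35

6.35


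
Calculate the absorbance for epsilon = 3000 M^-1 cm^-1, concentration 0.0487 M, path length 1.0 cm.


A = epsilon * c * l
A = 3000 * 0.0487 * 1.0
A = 146.1

146.1


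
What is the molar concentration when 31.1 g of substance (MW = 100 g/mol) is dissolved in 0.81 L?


C = (mass / MW) / volume
C = (31.1 / 100) / 0.81
C = 0.384 M

0.384 M


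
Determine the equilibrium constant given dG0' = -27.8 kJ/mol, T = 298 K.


Keq = exp(-dG0 * 1000 / (R * T))
Keq = exp(-(-27.8) * 1000 / (8.314 * 298))
Keq = 74657.2419

74657.2419


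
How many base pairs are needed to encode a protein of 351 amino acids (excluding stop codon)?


Each amino acid = 1 codon = 3 bp
bp = 351 * 3 = 1053 bp

1053 bp


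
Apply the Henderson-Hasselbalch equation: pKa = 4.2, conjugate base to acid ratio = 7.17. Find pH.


pH = pKa + log10([A-]/[HA])
pH = 4.2 + log10(7.17)
pH = 5.0555

5.0555


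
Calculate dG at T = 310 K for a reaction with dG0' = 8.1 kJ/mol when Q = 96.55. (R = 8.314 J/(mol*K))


dG = dG0' + RT * ln(Q) / 1000
dG = 8.1 + 8.314 * 310 * ln(96.55) / 1000
dG = 19.8786 kJ/mol

19.8786 kJ/mol


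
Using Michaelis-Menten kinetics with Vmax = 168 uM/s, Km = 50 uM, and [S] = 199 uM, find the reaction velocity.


v = Vmax * [S] / (Km + [S])
v = 168 * 199 / (50 + 199)
v = 134.2651 uM/s

134.2651 uM/s


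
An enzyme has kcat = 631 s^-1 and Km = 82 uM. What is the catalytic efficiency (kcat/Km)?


Catalytic efficiency = kcat / Km
= 631 / 82
= 7.6951 uM^-1*s^-1

7.6951 uM^-1*s^-1


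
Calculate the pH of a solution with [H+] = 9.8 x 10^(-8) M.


pH = -log10([H+])
pH = -log10(9.8 x 10^(-8))
pH = 7.0088

7.0088


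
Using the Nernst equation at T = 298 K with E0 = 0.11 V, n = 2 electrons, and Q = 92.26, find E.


E = E0 - (RT/nF) * ln(Q)
E = 0.11 - (8.314 * 298 / (2 * 96485)) * ln(92.26)
E = 0.0519 V

0.0519 V


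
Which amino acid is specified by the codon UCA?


Standard genetic code lookup.
Codon UCA -> Ser

Ser


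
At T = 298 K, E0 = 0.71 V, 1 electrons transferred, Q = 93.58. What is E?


E = E0 - (RT/nF) * ln(Q)
E = 0.71 - (8.314 * 298 / (1 * 96485)) * ln(93.58)
E = 0.5935 V

0.5935 V


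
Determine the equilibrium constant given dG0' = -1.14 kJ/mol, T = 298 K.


Keq = exp(-dG0 * 1000 / (R * T))
Keq = exp(-(-1.14) * 1000 / (8.314 * 298))
Keq = 1.5843

1.5843


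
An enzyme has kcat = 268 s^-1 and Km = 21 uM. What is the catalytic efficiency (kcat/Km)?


Catalytic efficiency = kcat / Km
= 268 / 21
= 12.7619 uM^-1*s^-1

12.7619 uM^-1*s^-1


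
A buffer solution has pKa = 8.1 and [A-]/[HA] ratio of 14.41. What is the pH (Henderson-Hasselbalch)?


pH = pKa + log10([A-]/[HA])
pH = 8.1 + log10(14.41)
pH = 9.2587

9.2587


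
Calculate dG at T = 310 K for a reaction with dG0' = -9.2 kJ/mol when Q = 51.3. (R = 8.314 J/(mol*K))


dG = dG0' + RT * ln(Q) / 1000
dG = -9.2 + 8.314 * 310 * ln(51.3) / 1000
dG = 0.9488 kJ/mol

0.9488 kJ/mol


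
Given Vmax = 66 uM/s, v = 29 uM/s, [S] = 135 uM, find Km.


Km = [S] * (Vmax - v) / v
Km = 135 * (66 - 29) / 29
Km = 172.2414 uM

172.2414 uM


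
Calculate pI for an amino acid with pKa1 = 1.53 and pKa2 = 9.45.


pI = (pKa1 + pKa2) / 2
pI = (1.53 + 9.45) / 2
pI = 5.49

5.49


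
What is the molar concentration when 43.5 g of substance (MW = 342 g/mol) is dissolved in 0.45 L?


C = (mass / MW) / volume
C = (43.5 / 342) / 0.45
C = 0.2827 M

0.2827 M


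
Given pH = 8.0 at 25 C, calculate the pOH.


pOH = 14 - pH
pOH = 14 - 8.0
pOH = 6.0

6.0


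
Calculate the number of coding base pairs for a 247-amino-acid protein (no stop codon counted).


Each amino acid = 1 codon = 3 bp
bp = 247 * 3 = 741 bp

741 bp


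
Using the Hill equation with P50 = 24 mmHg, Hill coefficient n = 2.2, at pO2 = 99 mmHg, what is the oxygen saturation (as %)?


Y = pO2^n / (P50^n + pO2^n)
Y = 99^2.2 / (24^2.2 + 99^2.2)
Y = 95.76%

95.76%


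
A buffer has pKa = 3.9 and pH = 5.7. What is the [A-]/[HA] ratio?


[A-]/[HA] = 10^(pH - pKa)
= 10^(5.7 - 3.9)
= 63.0957

63.0957


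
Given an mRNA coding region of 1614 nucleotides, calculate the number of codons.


codons = nucleotides / 3
codons = 1614 / 3 = 538

538


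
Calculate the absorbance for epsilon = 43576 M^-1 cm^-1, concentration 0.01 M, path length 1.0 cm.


A = epsilon * c * l
A = 43576 * 0.01 * 1.0
A = 435.76

435.76


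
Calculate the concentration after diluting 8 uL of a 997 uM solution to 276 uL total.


C2 = C1 * V1 / V2
C2 = 997 * 8 / 276
C2 = 28.8986 uM

28.8986 uM


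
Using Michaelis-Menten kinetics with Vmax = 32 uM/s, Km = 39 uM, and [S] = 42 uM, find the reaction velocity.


v = Vmax * [S] / (Km + [S])
v = 32 * 42 / (39 + 42)
v = 16.5926 uM/s

16.5926 uM/s


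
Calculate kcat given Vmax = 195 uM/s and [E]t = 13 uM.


kcat = Vmax / [E]t
kcat = 195 / 13
kcat = 15.0 s^-1

15.0 s^-1


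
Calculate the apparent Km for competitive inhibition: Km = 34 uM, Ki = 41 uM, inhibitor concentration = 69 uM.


Km_app = Km * (1 + [I]/Ki)
Km_app = 34 * (1 + 69/41)
Km_app = 91.2195 uM

91.2195 uM


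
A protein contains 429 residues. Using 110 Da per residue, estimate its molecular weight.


MW = n_residues * 110 Da
MW = 429 * 110
MW = 47190 Da

47190 Da


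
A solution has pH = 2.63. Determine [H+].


[H+] = 10^(-pH)
[H+] = 10^(-2.63)
[H+] = 0.0023 M

0.0023 M


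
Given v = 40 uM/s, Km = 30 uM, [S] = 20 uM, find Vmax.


Vmax = v * (Km + [S]) / [S]
Vmax = 40 * (30 + 20) / 20
Vmax = 100.0 uM/s

100.0 uM/s


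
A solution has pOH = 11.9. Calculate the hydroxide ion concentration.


[OH-] = 10^(-pOH)
[OH-] = 10^(-11.9)
[OH-] = 1.259e-12 M

1.259e-12 M


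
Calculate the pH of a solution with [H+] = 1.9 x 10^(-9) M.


pH = -log10([H+])
pH = -log10(1.9 x 10^(-9))
pH = 8.7212

8.7212


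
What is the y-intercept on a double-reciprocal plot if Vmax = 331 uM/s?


y-intercept = 1/Vmax
= 1/331
= 0.003 s/uM

0.003 s/uM


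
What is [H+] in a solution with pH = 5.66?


[H+] = 10^(-pH)
[H+] = 10^(-5.66)
[H+] = 2.188e-06 M

2.188e-06 M


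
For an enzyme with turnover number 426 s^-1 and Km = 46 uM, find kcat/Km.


Catalytic efficiency = kcat / Km
= 426 / 46
= 9.2609 uM^-1*s^-1

9.2609 uM^-1*s^-1


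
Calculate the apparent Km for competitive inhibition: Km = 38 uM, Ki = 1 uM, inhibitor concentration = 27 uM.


Km_app = Km * (1 + [I]/Ki)
Km_app = 38 * (1 + 27/1)
Km_app = 1064.0 uM

1064.0 uM


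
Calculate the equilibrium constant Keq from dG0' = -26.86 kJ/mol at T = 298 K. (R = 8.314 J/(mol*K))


Keq = exp(-dG0 * 1000 / (R * T))
Keq = exp(-(-26.86) * 1000 / (8.314 * 298))
Keq = 51085.6596

51085.6596


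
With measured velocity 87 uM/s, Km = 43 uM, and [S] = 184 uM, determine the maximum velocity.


Vmax = v * (Km + [S]) / [S]
Vmax = 87 * (43 + 184) / 184
Vmax = 107.3315 uM/s

107.3315 uM/s


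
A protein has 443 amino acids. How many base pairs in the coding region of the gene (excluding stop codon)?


Each amino acid = 1 codon = 3 bp
bp = 443 * 3 = 1329 bp

1329 bp


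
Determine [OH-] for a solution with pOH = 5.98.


[OH-] = 10^(-pOH)
[OH-] = 10^(-5.98)
[OH-] = 1.047e-06 M

1.047e-06 M


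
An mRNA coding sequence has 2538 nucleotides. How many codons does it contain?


codons = nucleotides / 3
codons = 2538 / 3 = 846

846


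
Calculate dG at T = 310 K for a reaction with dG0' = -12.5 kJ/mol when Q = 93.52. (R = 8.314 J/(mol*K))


dG = dG0' + RT * ln(Q) / 1000
dG = -12.5 + 8.314 * 310 * ln(93.52) / 1000
dG = -0.8036 kJ/mol

-0.8036 kJ/mol


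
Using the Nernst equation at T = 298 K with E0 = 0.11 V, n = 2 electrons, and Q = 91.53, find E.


E = E0 - (RT/nF) * ln(Q)
E = 0.11 - (8.314 * 298 / (2 * 96485)) * ln(91.53)
E = 0.052 V

0.052 V


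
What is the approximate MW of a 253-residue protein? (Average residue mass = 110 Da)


MW = n_residues * 110 Da
MW = 253 * 110
MW = 27830 Da

27830 Da


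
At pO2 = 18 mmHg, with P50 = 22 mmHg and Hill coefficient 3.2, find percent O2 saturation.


Y = pO2^n / (P50^n + pO2^n)
Y = 18^3.2 / (22^3.2 + 18^3.2)
Y = 34.48%

34.48%


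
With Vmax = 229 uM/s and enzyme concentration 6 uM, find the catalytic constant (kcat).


kcat = Vmax / [E]t
kcat = 229 / 6
kcat = 38.1667 s^-1

38.1667 s^-1


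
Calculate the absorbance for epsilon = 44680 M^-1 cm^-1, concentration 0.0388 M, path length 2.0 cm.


A = epsilon * c * l
A = 44680 * 0.0388 * 2.0
A = 3467.168

3467.168


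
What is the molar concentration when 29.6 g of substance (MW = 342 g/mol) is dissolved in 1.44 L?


C = (mass / MW) / volume
C = (29.6 / 342) / 1.44
C = 0.0601 M

0.0601 M


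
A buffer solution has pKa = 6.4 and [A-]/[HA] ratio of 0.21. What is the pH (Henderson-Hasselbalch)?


pH = pKa + log10([A-]/[HA])
pH = 6.4 + log10(0.21)
pH = 5.7222

5.7222


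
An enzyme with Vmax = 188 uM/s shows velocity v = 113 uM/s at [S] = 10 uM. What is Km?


Km = [S] * (Vmax - v) / v
Km = 10 * (188 - 113) / 113
Km = 6.6372 uM

6.6372 uM


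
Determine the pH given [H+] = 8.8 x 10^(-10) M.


pH = -log10([H+])
pH = -log10(8.8 x 10^(-10))
pH = 9.0555

9.0555


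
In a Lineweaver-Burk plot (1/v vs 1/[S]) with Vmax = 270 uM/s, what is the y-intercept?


y-intercept = 1/Vmax
= 1/270
= 0.0037 s/uM

0.0037 s/uM


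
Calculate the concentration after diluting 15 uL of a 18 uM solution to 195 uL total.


C2 = C1 * V1 / V2
C2 = 18 * 15 / 195
C2 = 1.3846 uM

1.3846 uM


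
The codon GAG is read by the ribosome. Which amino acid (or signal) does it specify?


Standard genetic code lookup.
Codon GAG -> Glu

Glu


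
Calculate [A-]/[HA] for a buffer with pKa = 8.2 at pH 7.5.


[A-]/[HA] = 10^(pH - pKa)
= 10^(7.5 - 8.2)
= 0.1995

0.1995


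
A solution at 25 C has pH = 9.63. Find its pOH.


pOH = 14 - pH
pOH = 14 - 9.63
pOH = 4.37

4.37


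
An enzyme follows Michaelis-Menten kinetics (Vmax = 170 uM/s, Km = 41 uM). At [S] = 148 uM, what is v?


v = Vmax * [S] / (Km + [S])
v = 170 * 148 / (41 + 148)
v = 133.1217 uM/s

133.1217 uM/s


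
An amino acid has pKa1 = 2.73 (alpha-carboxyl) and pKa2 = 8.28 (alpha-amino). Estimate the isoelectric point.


pI = (pKa1 + pKa2) / 2
pI = (2.73 + 8.28) / 2
pI = 5.505

5.505


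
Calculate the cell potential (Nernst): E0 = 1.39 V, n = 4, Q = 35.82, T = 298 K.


E = E0 - (RT/nF) * ln(Q)
E = 1.39 - (8.314 * 298 / (4 * 96485)) * ln(35.82)
E = 1.367 V

1.367 V


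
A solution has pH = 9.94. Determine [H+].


[H+] = 10^(-pH)
[H+] = 10^(-9.94)
[H+] = 1.148e-10 M

1.148e-10 M


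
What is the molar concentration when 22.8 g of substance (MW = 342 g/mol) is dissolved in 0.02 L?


C = (mass / MW) / volume
C = (22.8 / 342) / 0.02
C = 3.3333 M

3.3333 M


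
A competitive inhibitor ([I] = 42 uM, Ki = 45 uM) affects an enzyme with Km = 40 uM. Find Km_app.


Km_app = Km * (1 + [I]/Ki)
Km_app = 40 * (1 + 42/45)
Km_app = 77.3333 uM

77.3333 uM


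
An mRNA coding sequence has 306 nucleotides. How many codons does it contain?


codons = nucleotides / 3
codons = 306 / 3 = 102

102


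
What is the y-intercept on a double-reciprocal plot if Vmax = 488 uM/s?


y-intercept = 1/Vmax
= 1/488
= 0.002 s/uM

0.002 s/uM


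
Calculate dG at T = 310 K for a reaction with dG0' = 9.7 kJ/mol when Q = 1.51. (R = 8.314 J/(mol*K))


dG = dG0' + RT * ln(Q) / 1000
dG = 9.7 + 8.314 * 310 * ln(1.51) / 1000
dG = 10.7621 kJ/mol

10.7621 kJ/mol


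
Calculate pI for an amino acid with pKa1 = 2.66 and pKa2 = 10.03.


pI = (pKa1 + pKa2) / 2
pI = (2.66 + 10.03) / 2
pI = 6.345

6.345


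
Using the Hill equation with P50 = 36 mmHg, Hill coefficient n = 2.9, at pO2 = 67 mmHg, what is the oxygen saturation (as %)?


Y = pO2^n / (P50^n + pO2^n)
Y = 67^2.9 / (36^2.9 + 67^2.9)
Y = 85.83%

85.83%


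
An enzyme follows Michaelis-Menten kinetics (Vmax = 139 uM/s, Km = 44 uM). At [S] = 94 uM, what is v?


v = Vmax * [S] / (Km + [S])
v = 139 * 94 / (44 + 94)
v = 94.6812 uM/s

94.6812 uM/s


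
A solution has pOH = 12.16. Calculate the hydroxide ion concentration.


[OH-] = 10^(-pOH)
[OH-] = 10^(-12.16)
[OH-] = 6.918e-13 M

6.918e-13 M


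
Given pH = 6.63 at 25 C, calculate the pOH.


pOH = 14 - pH
pOH = 14 - 6.63
pOH = 7.37

7.37


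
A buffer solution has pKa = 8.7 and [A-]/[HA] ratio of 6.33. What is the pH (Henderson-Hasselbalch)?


pH = pKa + log10([A-]/[HA])
pH = 8.7 + log10(6.33)
pH = 9.5014

9.5014


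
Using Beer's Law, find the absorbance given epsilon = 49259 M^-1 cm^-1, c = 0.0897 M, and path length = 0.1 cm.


A = epsilon * c * l
A = 49259 * 0.0897 * 0.1
A = 441.8532

441.8532


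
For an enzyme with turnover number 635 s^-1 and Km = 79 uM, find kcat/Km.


Catalytic efficiency = kcat / Km
= 635 / 79
= 8.038 uM^-1*s^-1

8.038 uM^-1*s^-1


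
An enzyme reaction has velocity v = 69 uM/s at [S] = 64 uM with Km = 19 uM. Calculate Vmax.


Vmax = v * (Km + [S]) / [S]
Vmax = 69 * (19 + 64) / 64
Vmax = 89.4844 uM/s

89.4844 uM/s


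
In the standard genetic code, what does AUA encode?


Standard genetic code lookup.
Codon AUA -> Ile

Ile


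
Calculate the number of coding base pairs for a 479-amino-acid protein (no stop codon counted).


Each amino acid = 1 codon = 3 bp
bp = 479 * 3 = 1437 bp

1437 bp


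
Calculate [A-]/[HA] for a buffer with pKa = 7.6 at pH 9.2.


[A-]/[HA] = 10^(pH - pKa)
= 10^(9.2 - 7.6)
= 39.8107

39.8107


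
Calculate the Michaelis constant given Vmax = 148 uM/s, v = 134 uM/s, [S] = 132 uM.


Km = [S] * (Vmax - v) / v
Km = 132 * (148 - 134) / 134
Km = 13.791 uM

13.791 uM


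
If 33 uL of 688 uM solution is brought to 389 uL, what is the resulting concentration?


C2 = C1 * V1 / V2
C2 = 688 * 33 / 389
C2 = 58.365 uM

58.365 uM


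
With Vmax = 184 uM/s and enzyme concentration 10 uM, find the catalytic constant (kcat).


kcat = Vmax / [E]t
kcat = 184 / 10
kcat = 18.4 s^-1

18.4 s^-1


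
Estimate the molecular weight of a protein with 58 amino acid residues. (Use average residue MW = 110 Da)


MW = n_residues * 110 Da
MW = 58 * 110
MW = 6380 Da

6380 Da


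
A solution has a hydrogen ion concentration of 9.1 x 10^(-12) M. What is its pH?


pH = -log10([H+])
pH = -log10(9.1 x 10^(-12))
pH = 11.041

11.041


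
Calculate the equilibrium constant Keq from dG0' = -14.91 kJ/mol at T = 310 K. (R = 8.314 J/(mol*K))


Keq = exp(-dG0 * 1000 / (R * T))
Keq = exp(-(-14.91) * 1000 / (8.314 * 310))
Keq = 325.3932

325.3932


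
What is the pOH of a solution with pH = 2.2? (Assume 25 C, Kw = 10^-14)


pOH = 14 - pH
pOH = 14 - 2.2
pOH = 11.8

11.8


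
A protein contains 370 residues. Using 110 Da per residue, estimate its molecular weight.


MW = n_residues * 110 Da
MW = 370 * 110
MW = 40700 Da

40700 Da


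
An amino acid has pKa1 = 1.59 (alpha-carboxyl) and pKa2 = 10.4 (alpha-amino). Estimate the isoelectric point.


pI = (pKa1 + pKa2) / 2
pI = (1.59 + 10.4) / 2
pI = 5.995

5.995


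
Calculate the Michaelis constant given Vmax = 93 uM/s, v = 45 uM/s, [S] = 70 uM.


Km = [S] * (Vmax - v) / v
Km = 70 * (93 - 45) / 45
Km = 74.6667 uM

74.6667 uM


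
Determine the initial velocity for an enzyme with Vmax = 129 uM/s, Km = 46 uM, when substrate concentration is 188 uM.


v = Vmax * [S] / (Km + [S])
v = 129 * 188 / (46 + 188)
v = 103.641 uM/s

103.641 uM/s


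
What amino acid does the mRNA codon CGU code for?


Standard genetic code lookup.
Codon CGU -> Arg

Arg


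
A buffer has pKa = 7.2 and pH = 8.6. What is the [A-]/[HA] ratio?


[A-]/[HA] = 10^(pH - pKa)
= 10^(8.6 - 7.2)
= 25.1189

25.1189


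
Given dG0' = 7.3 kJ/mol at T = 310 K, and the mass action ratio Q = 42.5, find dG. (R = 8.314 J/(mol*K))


dG = dG0' + RT * ln(Q) / 1000
dG = 7.3 + 8.314 * 310 * ln(42.5) / 1000
dG = 16.9637 kJ/mol

16.9637 kJ/mol


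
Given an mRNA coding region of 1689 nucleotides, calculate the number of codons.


codons = nucleotides / 3
codons = 1689 / 3 = 563

563


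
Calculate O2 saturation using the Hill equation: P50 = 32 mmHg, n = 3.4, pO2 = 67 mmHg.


Y = pO2^n / (P50^n + pO2^n)
Y = 67^3.4 / (32^3.4 + 67^3.4)
Y = 92.5%

92.5%


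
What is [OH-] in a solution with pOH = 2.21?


[OH-] = 10^(-pOH)
[OH-] = 10^(-2.21)
[OH-] = 0.0062 M

0.0062 M


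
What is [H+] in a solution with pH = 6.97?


[H+] = 10^(-pH)
[H+] = 10^(-6.97)
[H+] = 1.072e-07 M

1.072e-07 M


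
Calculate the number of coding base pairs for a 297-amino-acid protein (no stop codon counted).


Each amino acid = 1 codon = 3 bp
bp = 297 * 3 = 891 bp

891 bp


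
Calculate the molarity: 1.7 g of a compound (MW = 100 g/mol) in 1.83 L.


C = (mass / MW) / volume
C = (1.7 / 100) / 1.83
C = 0.0093 M

0.0093 M


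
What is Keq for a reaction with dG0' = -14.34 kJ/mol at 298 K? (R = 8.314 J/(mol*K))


Keq = exp(-dG0 * 1000 / (R * T))
Keq = exp(-(-14.34) * 1000 / (8.314 * 298))
Keq = 326.3351

326.3351


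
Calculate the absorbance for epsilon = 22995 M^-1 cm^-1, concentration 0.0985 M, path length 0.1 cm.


A = epsilon * c * l
A = 22995 * 0.0985 * 0.1
A = 226.5008

226.5008


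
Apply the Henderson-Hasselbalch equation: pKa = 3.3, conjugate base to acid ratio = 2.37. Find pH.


pH = pKa + log10([A-]/[HA])
pH = 3.3 + log10(2.37)
pH = 3.6747

3.6747


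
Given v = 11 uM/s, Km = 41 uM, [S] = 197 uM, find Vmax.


Vmax = v * (Km + [S]) / [S]
Vmax = 11 * (41 + 197) / 197
Vmax = 13.2893 uM/s

13.2893 uM/s


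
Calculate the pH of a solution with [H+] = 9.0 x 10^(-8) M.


pH = -log10([H+])
pH = -log10(9.0 x 10^(-8))
pH = 7.0458

7.0458


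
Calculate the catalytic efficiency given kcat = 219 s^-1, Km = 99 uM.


Catalytic efficiency = kcat / Km
= 219 / 99
= 2.2121 uM^-1*s^-1

2.2121 uM^-1*s^-1


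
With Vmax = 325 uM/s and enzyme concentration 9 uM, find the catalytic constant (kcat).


kcat = Vmax / [E]t
kcat = 325 / 9
kcat = 36.1111 s^-1

36.1111 s^-1


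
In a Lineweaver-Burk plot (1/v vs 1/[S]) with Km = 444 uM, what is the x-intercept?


x-intercept = -1/Km
= -1/444
= -0.0023 1/uM

-0.0023 1/uM


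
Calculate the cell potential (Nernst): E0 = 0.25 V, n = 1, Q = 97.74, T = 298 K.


E = E0 - (RT/nF) * ln(Q)
E = 0.25 - (8.314 * 298 / (1 * 96485)) * ln(97.74)
E = 0.1323 V

0.1323 V


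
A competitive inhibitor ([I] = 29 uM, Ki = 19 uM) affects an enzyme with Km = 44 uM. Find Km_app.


Km_app = Km * (1 + [I]/Ki)
Km_app = 44 * (1 + 29/19)
Km_app = 111.1579 uM

111.1579 uM


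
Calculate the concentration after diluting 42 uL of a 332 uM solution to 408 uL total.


C2 = C1 * V1 / V2
C2 = 332 * 42 / 408
C2 = 34.1765 uM

34.1765 uM


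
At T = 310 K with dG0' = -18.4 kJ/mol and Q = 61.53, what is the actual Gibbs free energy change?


dG = dG0' + RT * ln(Q) / 1000
dG = -18.4 + 8.314 * 310 * ln(61.53) / 1000
dG = -7.7826 kJ/mol

-7.7826 kJ/mol


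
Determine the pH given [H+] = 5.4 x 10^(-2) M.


pH = -log10([H+])
pH = -log10(5.4 x 10^(-2))
pH = 1.2676

1.2676


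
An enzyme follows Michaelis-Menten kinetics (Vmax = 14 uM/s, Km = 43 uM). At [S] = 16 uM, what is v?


v = Vmax * [S] / (Km + [S])
v = 14 * 16 / (43 + 16)
v = 3.7966 uM/s

3.7966 uM/s


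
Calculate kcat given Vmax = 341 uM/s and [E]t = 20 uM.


kcat = Vmax / [E]t
kcat = 341 / 20
kcat = 17.05 s^-1

17.05 s^-1


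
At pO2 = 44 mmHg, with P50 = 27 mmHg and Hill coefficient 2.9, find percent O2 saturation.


Y = pO2^n / (P50^n + pO2^n)
Y = 44^2.9 / (27^2.9 + 44^2.9)
Y = 80.47%

80.47%


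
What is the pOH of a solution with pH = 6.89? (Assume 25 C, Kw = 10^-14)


pOH = 14 - pH
pOH = 14 - 6.89
pOH = 7.11

7.11


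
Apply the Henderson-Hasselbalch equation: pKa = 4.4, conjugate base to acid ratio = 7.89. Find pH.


pH = pKa + log10([A-]/[HA])
pH = 4.4 + log10(7.89)
pH = 5.2971

5.2971


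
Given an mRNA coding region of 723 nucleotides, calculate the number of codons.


codons = nucleotides / 3
codons = 723 / 3 = 241

241


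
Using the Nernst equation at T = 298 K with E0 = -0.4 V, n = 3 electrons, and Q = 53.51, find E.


E = E0 - (RT/nF) * ln(Q)
E = -0.4 - (8.314 * 298 / (3 * 96485)) * ln(53.51)
E = -0.4341 V

-0.4341 V


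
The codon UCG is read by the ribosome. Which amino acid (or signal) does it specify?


Standard genetic code lookup.
Codon UCG -> Ser

Ser


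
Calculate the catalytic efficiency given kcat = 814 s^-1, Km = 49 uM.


Catalytic efficiency = kcat / Km
= 814 / 49
= 16.6122 uM^-1*s^-1

16.6122 uM^-1*s^-1


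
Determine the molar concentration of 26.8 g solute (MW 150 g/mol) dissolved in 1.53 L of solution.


C = (mass / MW) / volume
C = (26.8 / 150) / 1.53
C = 0.1168 M

0.1168 M


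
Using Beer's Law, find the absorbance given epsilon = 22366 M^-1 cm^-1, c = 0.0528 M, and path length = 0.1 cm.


A = epsilon * c * l
A = 22366 * 0.0528 * 0.1
A = 118.0925

118.0925


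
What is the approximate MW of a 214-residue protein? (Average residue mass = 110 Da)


MW = n_residues * 110 Da
MW = 214 * 110
MW = 23540 Da

23540 Da


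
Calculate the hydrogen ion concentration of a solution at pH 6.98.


[H+] = 10^(-pH)
[H+] = 10^(-6.98)
[H+] = 1.047e-07 M

1.047e-07 M


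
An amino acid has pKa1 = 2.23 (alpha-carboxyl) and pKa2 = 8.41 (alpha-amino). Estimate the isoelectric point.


pI = (pKa1 + pKa2) / 2
pI = (2.23 + 8.41) / 2
pI = 5.32

5.32


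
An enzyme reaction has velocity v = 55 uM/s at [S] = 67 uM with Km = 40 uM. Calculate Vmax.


Vmax = v * (Km + [S]) / [S]
Vmax = 55 * (40 + 67) / 67
Vmax = 87.8358 uM/s

87.8358 uM/s


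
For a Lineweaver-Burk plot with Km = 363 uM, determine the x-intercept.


x-intercept = -1/Km
= -1/363
= -0.0028 1/uM

-0.0028 1/uM


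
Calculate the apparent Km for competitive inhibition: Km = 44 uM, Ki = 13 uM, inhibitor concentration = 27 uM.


Km_app = Km * (1 + [I]/Ki)
Km_app = 44 * (1 + 27/13)
Km_app = 135.3846 uM

135.3846 uM


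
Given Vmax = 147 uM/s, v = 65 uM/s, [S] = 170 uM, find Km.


Km = [S] * (Vmax - v) / v
Km = 170 * (147 - 65) / 65
Km = 214.4615 uM

214.4615 uM


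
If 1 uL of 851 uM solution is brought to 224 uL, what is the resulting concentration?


C2 = C1 * V1 / V2
C2 = 851 * 1 / 224
C2 = 3.7991 uM

3.7991 uM


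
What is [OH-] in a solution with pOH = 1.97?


[OH-] = 10^(-pOH)
[OH-] = 10^(-1.97)
[OH-] = 0.0107 M

0.0107 M


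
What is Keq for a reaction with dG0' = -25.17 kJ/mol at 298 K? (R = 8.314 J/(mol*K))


Keq = exp(-dG0 * 1000 / (R * T))
Keq = exp(-(-25.17) * 1000 / (8.314 * 298))
Keq = 25826.0687

25826.0687


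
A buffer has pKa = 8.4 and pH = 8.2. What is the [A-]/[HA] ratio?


[A-]/[HA] = 10^(pH - pKa)
= 10^(8.2 - 8.4)
= 0.631

0.631


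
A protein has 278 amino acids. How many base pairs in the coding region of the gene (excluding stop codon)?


Each amino acid = 1 codon = 3 bp
bp = 278 * 3 = 834 bp

834 bp


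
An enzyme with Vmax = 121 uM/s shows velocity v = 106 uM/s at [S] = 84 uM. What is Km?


Km = [S] * (Vmax - v) / v
Km = 84 * (121 - 106) / 106
Km = 11.8868 uM

11.8868 uM


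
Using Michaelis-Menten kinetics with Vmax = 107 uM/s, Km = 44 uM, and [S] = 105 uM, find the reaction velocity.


v = Vmax * [S] / (Km + [S])
v = 107 * 105 / (44 + 105)
v = 75.4027 uM/s

75.4027 uM/s


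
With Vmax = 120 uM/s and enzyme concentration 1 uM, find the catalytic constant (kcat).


kcat = Vmax / [E]t
kcat = 120 / 1
kcat = 120.0 s^-1

120.0 s^-1


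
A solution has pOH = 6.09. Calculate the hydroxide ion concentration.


[OH-] = 10^(-pOH)
[OH-] = 10^(-6.09)
[OH-] = 8.128e-07 M

8.128e-07 M


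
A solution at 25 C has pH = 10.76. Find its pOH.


pOH = 14 - pH
pOH = 14 - 10.76
pOH = 3.24

3.24


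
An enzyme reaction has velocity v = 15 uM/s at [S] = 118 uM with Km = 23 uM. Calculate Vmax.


Vmax = v * (Km + [S]) / [S]
Vmax = 15 * (23 + 118) / 118
Vmax = 17.9237 uM/s

17.9237 uM/s


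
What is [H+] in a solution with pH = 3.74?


[H+] = 10^(-pH)
[H+] = 10^(-3.74)
[H+] = 1.820e-04 M

1.820e-04 M


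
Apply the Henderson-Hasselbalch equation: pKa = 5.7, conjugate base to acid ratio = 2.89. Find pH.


pH = pKa + log10([A-]/[HA])
pH = 5.7 + log10(2.89)
pH = 6.1609

6.1609


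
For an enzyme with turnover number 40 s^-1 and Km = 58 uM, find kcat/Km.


Catalytic efficiency = kcat / Km
= 40 / 58
= 0.6897 uM^-1*s^-1

0.6897 uM^-1*s^-1


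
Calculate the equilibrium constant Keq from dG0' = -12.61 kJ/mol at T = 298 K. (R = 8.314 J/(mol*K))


Keq = exp(-dG0 * 1000 / (R * T))
Keq = exp(-(-12.61) * 1000 / (8.314 * 298))
Keq = 162.3347

162.3347


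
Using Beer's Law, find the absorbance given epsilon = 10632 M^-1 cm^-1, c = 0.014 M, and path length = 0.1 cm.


A = epsilon * c * l
A = 10632 * 0.014 * 0.1
A = 14.8848

14.8848


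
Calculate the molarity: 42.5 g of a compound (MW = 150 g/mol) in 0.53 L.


C = (mass / MW) / volume
C = (42.5 / 150) / 0.53
C = 0.5346 M

0.5346 M


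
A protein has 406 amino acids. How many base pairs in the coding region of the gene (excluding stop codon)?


Each amino acid = 1 codon = 3 bp
bp = 406 * 3 = 1218 bp

1218 bp


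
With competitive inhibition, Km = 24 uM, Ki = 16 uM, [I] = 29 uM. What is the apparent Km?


Km_app = Km * (1 + [I]/Ki)
Km_app = 24 * (1 + 29/16)
Km_app = 67.5 uM

67.5 uM


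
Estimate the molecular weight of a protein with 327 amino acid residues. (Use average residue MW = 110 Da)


MW = n_residues * 110 Da
MW = 327 * 110
MW = 35970 Da

35970 Da


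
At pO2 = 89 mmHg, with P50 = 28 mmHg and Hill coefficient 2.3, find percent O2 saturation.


Y = pO2^n / (P50^n + pO2^n)
Y = 89^2.3 / (28^2.3 + 89^2.3)
Y = 93.46%

93.46%


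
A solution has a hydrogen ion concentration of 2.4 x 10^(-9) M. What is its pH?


pH = -log10([H+])
pH = -log10(2.4 x 10^(-9))
pH = 8.6198

8.6198


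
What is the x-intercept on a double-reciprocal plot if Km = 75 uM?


x-intercept = -1/Km
= -1/75
= -0.0133 1/uM

-0.0133 1/uM


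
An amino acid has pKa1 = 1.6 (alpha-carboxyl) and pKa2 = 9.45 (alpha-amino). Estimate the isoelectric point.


pI = (pKa1 + pKa2) / 2
pI = (1.6 + 9.45) / 2
pI = 5.525

5.525


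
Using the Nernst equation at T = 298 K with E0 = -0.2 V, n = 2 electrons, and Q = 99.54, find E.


E = E0 - (RT/nF) * ln(Q)
E = -0.2 - (8.314 * 298 / (2 * 96485)) * ln(99.54)
E = -0.2591 V

-0.2591 V


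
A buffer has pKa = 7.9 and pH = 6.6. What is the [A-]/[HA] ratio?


[A-]/[HA] = 10^(pH - pKa)
= 10^(6.6 - 7.9)
= 0.0501

0.0501
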